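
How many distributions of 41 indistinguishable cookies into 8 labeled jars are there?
C(41+8-1, 8-1) = C(48, 7) = 73629072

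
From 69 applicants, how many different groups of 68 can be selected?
C(69,68) = 69!/(68!×1!) = 69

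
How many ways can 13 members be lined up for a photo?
13! = 6227020800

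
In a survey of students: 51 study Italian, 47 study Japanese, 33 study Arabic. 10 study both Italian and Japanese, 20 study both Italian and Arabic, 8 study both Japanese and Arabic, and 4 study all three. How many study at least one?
|A∪B∪C| = 51+47+33-10-20-8+4 = 97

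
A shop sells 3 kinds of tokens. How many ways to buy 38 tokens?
C(38+3-1, 3-1) = C(40, 2) = 780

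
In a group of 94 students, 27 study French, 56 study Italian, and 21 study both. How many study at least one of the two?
|A∪B| = |A| + |B| - |A∩B| = 27 + 56 - 21 = 62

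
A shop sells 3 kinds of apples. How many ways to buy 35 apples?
C(35+3-1, 3-1) = C(37, 2) = 666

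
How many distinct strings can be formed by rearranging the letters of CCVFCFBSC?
9! / (1! × 1! × 1! × 2! × 4!) = 7560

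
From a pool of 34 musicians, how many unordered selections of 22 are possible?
C(34,22) = 34!/(22!×12!) = 548354040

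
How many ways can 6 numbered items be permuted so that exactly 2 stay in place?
Choose the 2 fixed points C(6,2) = 15, derange the rest: !4 = Σ_{j=0}^{4} (-1)^j·4!/j! = 24 - 24 + 12 - 4 + 1 = 9. Product = 15 × 9 = 135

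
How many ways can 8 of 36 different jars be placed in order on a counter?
P(36,8) = 36!/(36-8)! = 1220096908800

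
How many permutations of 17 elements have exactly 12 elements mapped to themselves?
Choose the 12 fixed points C(17,12) = 6188, derange the rest: !5 = Σ_{j=0}^{5} (-1)^j·5!/j! = 120 - 120 + 60 - 20 + 5 - 1 = 44. Product = 6188 × 44 = 272272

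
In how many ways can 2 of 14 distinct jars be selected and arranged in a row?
P(14,2) = 14!/(14-2)! = 182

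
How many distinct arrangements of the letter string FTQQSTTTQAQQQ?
13! / (6! × 1! × 4! × 1! × 1!) = 360360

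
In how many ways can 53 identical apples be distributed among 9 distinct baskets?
C(53+9-1, 9-1) = C(61, 8) = 2944827765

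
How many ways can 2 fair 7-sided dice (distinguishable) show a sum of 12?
Coefficient of x^12 in (x + x² + ... + x^7)^2. By inclusion-exclusion on dice exceeding 7: Σ_j (-1)^j C(2,j)·C(12-1-7j, 1) = C(2,0)·C(11,1) - C(2,1)·C(4,1) = 1·11 - 2·4 = 3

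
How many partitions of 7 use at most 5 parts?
By conjugation, equals partitions of 7 into parts ≤ 5. Let r_j(i) = number of partitions of i into parts ≤ j, for i = 0..7. r_1(i) = 1 for all i; r_j(i) = r_{j-1}(i) + r_j(i-j). Rows j = 2..5: ≤2: 1 1 2 2 3 3 4 4; ≤3: 1 1 2 3 4 5 7 8; ≤4: 1 1 2 3 5 6 9 11; ≤5: 1 1 2 3 5 7 10 13. r_5(7) = 13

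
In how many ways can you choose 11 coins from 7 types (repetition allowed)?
C(11+7-1, 7-1) = C(17, 6) = 12376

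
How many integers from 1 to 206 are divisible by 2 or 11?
⌊206/2⌋ + ⌊206/11⌋ - ⌊206/22⌋ = 103 + 18 - 9 = 112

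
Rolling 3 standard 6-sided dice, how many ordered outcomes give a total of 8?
Coefficient of x^8 in (x + x² + ... + x^6)^3. By inclusion-exclusion on dice exceeding 6: Σ_j (-1)^j C(3,j)·C(8-1-6j, 2) = C(3,0)·C(7,2) = 1·21 = 21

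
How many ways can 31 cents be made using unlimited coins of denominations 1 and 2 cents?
Coefficient of x^31 in 1/(1-x^1) · 1/(1-x^2). Use j coins of 2 for j = 0..⌊31/2⌋ = 15, the rest in 1s: 15 + 1 = 16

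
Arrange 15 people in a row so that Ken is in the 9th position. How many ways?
Fix one position: (15-1)! = 87178291200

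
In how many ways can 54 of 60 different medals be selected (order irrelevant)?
C(60,54) = 60!/(54!×6!) = 50063860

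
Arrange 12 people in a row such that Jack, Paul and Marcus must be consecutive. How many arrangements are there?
Treat the 3 as one block: (12-3+1)! × 3! = 3628800 × 6 = 21772800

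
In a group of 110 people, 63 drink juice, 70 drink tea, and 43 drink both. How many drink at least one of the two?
|A∪B| = |A| + |B| - |A∩B| = 63 + 70 - 43 = 90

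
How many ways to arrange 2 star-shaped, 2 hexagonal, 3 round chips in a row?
7! / (2! × 2! × 3!) = 210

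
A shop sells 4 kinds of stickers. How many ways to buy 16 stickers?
C(16+4-1, 4-1) = C(19, 3) = 969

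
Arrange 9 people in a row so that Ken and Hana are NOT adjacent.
Total - adjacent = 9! - (9-1)!×2 = 362880 - 80640 = 282240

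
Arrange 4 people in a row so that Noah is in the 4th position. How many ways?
Fix one position: (4-1)! = 6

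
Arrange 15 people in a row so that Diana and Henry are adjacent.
Treat as block: (15-1)! × 2! = 87178291200 × 2 = 174356582400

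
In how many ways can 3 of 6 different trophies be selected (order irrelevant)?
C(6,3) = 6!/(3!×3!) = 20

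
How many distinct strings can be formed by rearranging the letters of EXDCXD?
6! / (1! × 2! × 2! × 1!) = 180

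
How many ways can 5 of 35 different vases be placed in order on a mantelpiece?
P(35,5) = 35!/(35-5)! = 38955840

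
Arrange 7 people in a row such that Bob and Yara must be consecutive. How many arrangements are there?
Treat the 2 as one block: (7-2+1)! × 2! = 720 × 2 = 1440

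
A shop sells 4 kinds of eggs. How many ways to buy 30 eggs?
C(30+4-1, 4-1) = C(33, 3) = 5456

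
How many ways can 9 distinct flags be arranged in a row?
9! = 362880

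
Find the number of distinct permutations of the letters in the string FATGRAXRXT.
10! / (1! × 2! × 1! × 2! × 2! × 2!) = 226800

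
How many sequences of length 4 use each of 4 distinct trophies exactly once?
4! = 24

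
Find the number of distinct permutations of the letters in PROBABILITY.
11! / (1! × 1! × 1! × 2! × 1! × 2! × 1! × 1! × 1!) = 9979200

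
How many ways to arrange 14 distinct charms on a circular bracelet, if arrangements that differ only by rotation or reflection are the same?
(14-1)!/2 = 6227020800/2 = 3113510400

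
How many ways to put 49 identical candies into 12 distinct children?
C(49+12-1, 12-1) = C(60, 11) = 342700125300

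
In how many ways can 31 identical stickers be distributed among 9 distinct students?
C(31+9-1, 9-1) = C(39, 8) = 61523748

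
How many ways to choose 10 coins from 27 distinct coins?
C(27,10) = 27!/(10!×17!) = 8436285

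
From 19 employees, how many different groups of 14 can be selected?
C(19,14) = 19!/(14!×5!) = 11628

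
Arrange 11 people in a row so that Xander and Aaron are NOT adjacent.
Total - adjacent = 11! - (11-1)!×2 = 39916800 - 7257600 = 32659200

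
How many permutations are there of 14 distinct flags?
14! = 87178291200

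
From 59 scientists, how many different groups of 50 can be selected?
C(59,50) = 59!/(50!×9!) = 12565671261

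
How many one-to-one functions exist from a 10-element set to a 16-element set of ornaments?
P(16,10) = 16!/(16-10)! = 29059430400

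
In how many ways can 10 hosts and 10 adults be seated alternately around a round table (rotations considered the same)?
Fix one of the hosts: (10-1)! ways for the remaining hosts, × 10! ways for the adults = 362880 × 3628800 = 1316818944000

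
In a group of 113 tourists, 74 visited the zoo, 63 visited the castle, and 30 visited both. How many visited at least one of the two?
|A∪B| = |A| + |B| - |A∩B| = 74 + 63 - 30 = 107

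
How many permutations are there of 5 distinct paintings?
5! = 120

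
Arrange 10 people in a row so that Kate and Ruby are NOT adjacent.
Total - adjacent = 10! - (10-1)!×2 = 3628800 - 725760 = 2903040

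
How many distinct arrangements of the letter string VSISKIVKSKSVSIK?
15! / (5! × 3! × 3! × 4!) = 12612600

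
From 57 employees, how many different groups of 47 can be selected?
C(57,47) = 57!/(47!×10!) = 43183019880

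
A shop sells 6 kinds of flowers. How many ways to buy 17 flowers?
C(17+6-1, 6-1) = C(22, 5) = 26334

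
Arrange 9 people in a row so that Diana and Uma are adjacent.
Treat as block: (9-1)! × 2! = 40320 × 2 = 80640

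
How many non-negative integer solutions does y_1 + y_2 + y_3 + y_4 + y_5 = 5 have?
C(5+5-1, 5-1) = C(9, 4) = 126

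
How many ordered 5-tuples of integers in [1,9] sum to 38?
Coefficient of x^38 in (x + x² + ... + x^9)^5. By inclusion-exclusion on dice exceeding 9: Σ_j (-1)^j C(5,j)·C(38-1-9j, 4) = C(5,0)·C(37,4) - C(5,1)·C(28,4) + C(5,2)·C(19,4) - C(5,3)·C(10,4) = 1·66045 - 5·20475 + 10·3876 - 10·210 = 330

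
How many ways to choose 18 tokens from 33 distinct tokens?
C(33,18) = 33!/(18!×15!) = 1037158320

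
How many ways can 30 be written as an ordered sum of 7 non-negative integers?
C(30+7-1, 7-1) = C(36, 6) = 1947792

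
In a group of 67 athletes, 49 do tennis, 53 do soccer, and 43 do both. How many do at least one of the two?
|A∪B| = |A| + |B| - |A∩B| = 49 + 53 - 43 = 59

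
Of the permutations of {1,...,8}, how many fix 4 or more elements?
Exactly j fixed points: C(8,j)·!(8-j); sum over j ≥ 4 (derangement numbers via !m = (m-1)·(!(m-1) + !(m-2)): !0..!4 = 1, 0, 1, 2, 9). Σ_{j=4}^{8} C(8,j)·!(8-j) = C(8,4)·!4 + C(8,5)·!3 + C(8,6)·!2 + C(8,7)·!1 + C(8,8)·!0 = 70·9 + 56·2 + 28·1 + 8·0 + 1·1 = 771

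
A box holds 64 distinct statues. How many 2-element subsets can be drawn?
C(64,2) = 64!/(2!×62!) = 2016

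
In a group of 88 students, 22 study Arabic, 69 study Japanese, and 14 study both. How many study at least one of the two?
|A∪B| = |A| + |B| - |A∩B| = 22 + 69 - 14 = 77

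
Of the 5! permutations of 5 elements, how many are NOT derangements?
Complement of the derangements. !5 = Σ_{j=0}^{5} (-1)^j·5!/j! = 120 - 120 + 60 - 20 + 5 - 1 = 44. 5! - !5 = 120 - 44 = 76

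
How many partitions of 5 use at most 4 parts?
By conjugation, equals partitions of 5 into parts ≤ 4. Let r_j(i) = number of partitions of i into parts ≤ j, for i = 0..5. r_1(i) = 1 for all i; r_j(i) = r_{j-1}(i) + r_j(i-j). Rows j = 2..4: ≤2: 1 1 2 2 3 3; ≤3: 1 1 2 3 4 5; ≤4: 1 1 2 3 5 6. r_4(5) = 6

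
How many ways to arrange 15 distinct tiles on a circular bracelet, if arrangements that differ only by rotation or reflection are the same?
(15-1)!/2 = 87178291200/2 = 43589145600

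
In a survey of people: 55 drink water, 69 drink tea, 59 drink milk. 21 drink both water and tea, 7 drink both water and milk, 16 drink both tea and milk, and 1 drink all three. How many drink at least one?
|A∪B∪C| = 55+69+59-21-7-16+1 = 140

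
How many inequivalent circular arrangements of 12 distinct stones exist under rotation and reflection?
(12-1)!/2 = 39916800/2 = 19958400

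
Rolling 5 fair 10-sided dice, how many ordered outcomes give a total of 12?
Coefficient of x^12 in (x + x² + ... + x^10)^5. By inclusion-exclusion on dice exceeding 10: Σ_j (-1)^j C(5,j)·C(12-1-10j, 4) = C(5,0)·C(11,4) = 1·330 = 330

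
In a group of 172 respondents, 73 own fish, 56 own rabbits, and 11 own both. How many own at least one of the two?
|A∪B| = |A| + |B| - |A∩B| = 73 + 56 - 11 = 118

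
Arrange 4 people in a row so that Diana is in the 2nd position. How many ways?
Fix one position: (4-1)! = 6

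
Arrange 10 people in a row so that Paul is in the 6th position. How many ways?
Fix one position: (10-1)! = 362880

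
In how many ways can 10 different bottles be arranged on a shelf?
10! = 3628800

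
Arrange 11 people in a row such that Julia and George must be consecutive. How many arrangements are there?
Treat the 2 as one block: (11-2+1)! × 2! = 3628800 × 2 = 7257600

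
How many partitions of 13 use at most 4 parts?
By conjugation, equals partitions of 13 into parts ≤ 4. Let r_j(i) = number of partitions of i into parts ≤ j, for i = 0..13. r_1(i) = 1 for all i; r_j(i) = r_{j-1}(i) + r_j(i-j). Rows j = 2..4: ≤2: 1 1 2 2 3 3 4 4 5 5 6 6 7 7; ≤3: 1 1 2 3 4 5 7 8 10 12 14 16 19 21; ≤4: 1 1 2 3 5 6 9 11 15 18 23 27 34 39. r_4(13) = 39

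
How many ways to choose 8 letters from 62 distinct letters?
C(62,8) = 62!/(8!×54!) = 3381098545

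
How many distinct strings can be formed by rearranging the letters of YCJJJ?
5! / (3! × 1! × 1!) = 20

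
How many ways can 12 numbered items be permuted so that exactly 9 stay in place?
Choose the 9 fixed points C(12,9) = 220, derange the rest: !3 = Σ_{j=0}^{3} (-1)^j·3!/j! = 6 - 6 + 3 - 1 = 2. Product = 220 × 2 = 440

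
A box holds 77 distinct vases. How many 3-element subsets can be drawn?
C(77,3) = 77!/(3!×74!) = 73150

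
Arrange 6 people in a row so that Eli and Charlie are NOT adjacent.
Total - adjacent = 6! - (6-1)!×2 = 720 - 240 = 480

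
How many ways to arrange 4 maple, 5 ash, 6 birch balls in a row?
15! / (4! × 5! × 6!) = 630630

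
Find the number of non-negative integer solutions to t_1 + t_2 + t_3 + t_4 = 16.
C(16+4-1, 4-1) = C(19, 3) = 969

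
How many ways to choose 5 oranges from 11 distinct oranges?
C(11,5) = 11!/(5!×6!) = 462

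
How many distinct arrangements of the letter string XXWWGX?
6! / (3! × 2! × 1!) = 60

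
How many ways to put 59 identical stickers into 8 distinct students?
C(59+8-1, 8-1) = C(66, 7) = 778789440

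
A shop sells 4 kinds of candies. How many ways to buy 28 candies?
C(28+4-1, 4-1) = C(31, 3) = 4495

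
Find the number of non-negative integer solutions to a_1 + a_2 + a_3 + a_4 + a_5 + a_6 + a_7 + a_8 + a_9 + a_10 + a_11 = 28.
C(28+11-1, 11-1) = C(38, 10) = 472733756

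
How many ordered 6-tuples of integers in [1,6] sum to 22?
Coefficient of x^22 in (x + x² + ... + x^6)^6. By inclusion-exclusion on dice exceeding 6: Σ_j (-1)^j C(6,j)·C(22-1-6j, 5) = C(6,0)·C(21,5) - C(6,1)·C(15,5) + C(6,2)·C(9,5) = 1·20349 - 6·3003 + 15·126 = 4221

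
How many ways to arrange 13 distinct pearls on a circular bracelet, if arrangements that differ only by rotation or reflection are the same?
(13-1)!/2 = 479001600/2 = 239500800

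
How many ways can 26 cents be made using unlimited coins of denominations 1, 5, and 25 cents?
Coefficient of x^26 in 1/(1-x^1) · 1/(1-x^5) · 1/(1-x^25). Case on j = number of 25-cent coins (j = 0..1); remainder r = 26 - 25j is made from {1,5} in ⌊r/5⌋+1 ways. r = 26, 1 → 6 + 1 = 7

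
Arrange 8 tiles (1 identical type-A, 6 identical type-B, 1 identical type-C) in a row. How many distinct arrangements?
8! / (1! × 6! × 1!) = 56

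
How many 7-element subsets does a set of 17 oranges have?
C(17,7) = 17!/(7!×10!) = 19448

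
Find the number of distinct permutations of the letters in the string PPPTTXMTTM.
10! / (3! × 1! × 4! × 2!) = 12600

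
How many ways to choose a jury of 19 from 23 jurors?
C(23,19) = 23!/(19!×4!) = 8855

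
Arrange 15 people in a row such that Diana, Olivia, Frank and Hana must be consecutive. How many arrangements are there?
Treat the 4 as one block: (15-4+1)! × 4! = 479001600 × 24 = 11496038400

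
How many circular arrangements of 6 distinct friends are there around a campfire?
Circular: fix one position, arrange the rest. (6-1)! = 120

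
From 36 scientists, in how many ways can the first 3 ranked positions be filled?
P(36,3) = 36!/(36-3)! = 42840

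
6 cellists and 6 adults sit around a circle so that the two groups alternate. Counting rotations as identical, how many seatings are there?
Fix one of the cellists: (6-1)! ways for the remaining cellists, × 6! ways for the adults = 120 × 720 = 86400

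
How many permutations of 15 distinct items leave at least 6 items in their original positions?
Exactly j fixed points: C(15,j)·!(15-j); sum over j ≥ 6 (derangement numbers via !m = (m-1)·(!(m-1) + !(m-2)): !0..!9 = 1, 0, 1, 2, 9, 44, 265, 1854, 14833, 133496). Σ_{j=6}^{15} C(15,j)·!(15-j) = C(15,6)·!9 + C(15,7)·!8 + C(15,8)·!7 + C(15,9)·!6 + C(15,10)·!5 + C(15,11)·!4 + C(15,12)·!3 + C(15,13)·!2 + C(15,14)·!1 + C(15,15)·!0 = 5005·133496 + 6435·14833 + 6435·1854 + 5005·265 + 3003·44 + 1365·9 + 455·2 + 105·1 + 15·0 + 1·1 = 777000083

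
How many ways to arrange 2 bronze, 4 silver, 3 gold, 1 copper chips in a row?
10! / (2! × 4! × 3! × 1!) = 12600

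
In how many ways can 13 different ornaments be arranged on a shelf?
13! = 6227020800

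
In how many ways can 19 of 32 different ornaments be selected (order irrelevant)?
C(32,19) = 32!/(19!×13!) = 347373600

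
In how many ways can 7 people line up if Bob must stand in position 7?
Fix one position: (7-1)! = 720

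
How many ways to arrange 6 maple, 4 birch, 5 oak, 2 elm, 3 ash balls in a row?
20! / (6! × 4! × 5! × 2! × 3!) = 97772875200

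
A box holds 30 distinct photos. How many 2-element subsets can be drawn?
C(30,2) = 30!/(2!×28!) = 435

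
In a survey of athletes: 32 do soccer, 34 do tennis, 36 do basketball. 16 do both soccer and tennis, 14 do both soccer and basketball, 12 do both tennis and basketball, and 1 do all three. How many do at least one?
|A∪B∪C| = 32+34+36-16-14-12+1 = 61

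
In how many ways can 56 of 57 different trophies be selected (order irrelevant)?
C(57,56) = 57!/(56!×1!) = 57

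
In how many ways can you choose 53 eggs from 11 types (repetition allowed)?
C(53+11-1, 11-1) = C(63, 10) = 127805525001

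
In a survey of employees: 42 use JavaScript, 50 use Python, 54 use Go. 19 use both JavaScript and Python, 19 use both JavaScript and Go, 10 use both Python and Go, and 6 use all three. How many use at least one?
|A∪B∪C| = 42+50+54-19-19-10+6 = 104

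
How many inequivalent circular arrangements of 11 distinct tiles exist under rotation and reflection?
(11-1)!/2 = 3628800/2 = 1814400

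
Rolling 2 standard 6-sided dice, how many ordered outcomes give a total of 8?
Coefficient of x^8 in (x + x² + ... + x^6)^2. By inclusion-exclusion on dice exceeding 6: Σ_j (-1)^j C(2,j)·C(8-1-6j, 1) = C(2,0)·C(7,1) - C(2,1)·C(1,1) = 1·7 - 2·1 = 5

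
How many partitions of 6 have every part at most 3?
Let r_j(i) = number of partitions of i into parts ≤ j, for i = 0..6. r_1(i) = 1 for all i; r_j(i) = r_{j-1}(i) + r_j(i-j). Rows j = 2..3: ≤2: 1 1 2 2 3 3 4; ≤3: 1 1 2 3 4 5 7. r_3(6) = 7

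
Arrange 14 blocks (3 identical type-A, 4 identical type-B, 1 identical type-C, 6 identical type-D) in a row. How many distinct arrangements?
14! / (3! × 4! × 1! × 6!) = 840840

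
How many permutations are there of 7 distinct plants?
7! = 5040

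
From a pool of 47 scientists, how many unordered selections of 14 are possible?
C(47,14) = 47!/(14!×33!) = 341643774795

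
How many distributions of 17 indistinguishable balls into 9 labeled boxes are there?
C(17+9-1, 9-1) = C(25, 8) = 1081575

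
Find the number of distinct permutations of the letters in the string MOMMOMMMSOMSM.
13! / (8! × 3! × 2!) = 12870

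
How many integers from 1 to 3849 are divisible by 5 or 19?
⌊3849/5⌋ + ⌊3849/19⌋ - ⌊3849/95⌋ = 769 + 202 - 40 = 931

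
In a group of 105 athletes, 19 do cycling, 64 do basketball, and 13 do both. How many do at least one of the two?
|A∪B| = |A| + |B| - |A∩B| = 19 + 64 - 13 = 70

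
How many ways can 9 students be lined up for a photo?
9! = 362880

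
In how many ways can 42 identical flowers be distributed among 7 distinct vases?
C(42+7-1, 7-1) = C(48, 6) = 12271512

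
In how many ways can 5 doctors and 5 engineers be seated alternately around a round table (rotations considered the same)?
Fix one of the doctors: (5-1)! ways for the remaining doctors, × 5! ways for the engineers = 24 × 120 = 2880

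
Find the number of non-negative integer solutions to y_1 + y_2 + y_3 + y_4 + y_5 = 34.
C(34+5-1, 5-1) = C(38, 4) = 73815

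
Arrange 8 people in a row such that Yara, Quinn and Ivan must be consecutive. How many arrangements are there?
Treat the 3 as one block: (8-3+1)! × 3! = 720 × 6 = 4320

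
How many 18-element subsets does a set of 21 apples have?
C(21,18) = 21!/(18!×3!) = 1330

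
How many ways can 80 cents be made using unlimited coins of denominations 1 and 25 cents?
Coefficient of x^80 in 1/(1-x^1) · 1/(1-x^25). Use j coins of 25 for j = 0..⌊80/25⌋ = 3, the rest in 1s: 3 + 1 = 4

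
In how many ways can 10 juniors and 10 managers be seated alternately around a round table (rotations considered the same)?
Fix one of the juniors: (10-1)! ways for the remaining juniors, × 10! ways for the managers = 362880 × 3628800 = 1316818944000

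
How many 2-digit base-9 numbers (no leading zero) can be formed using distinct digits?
First digit: 8 choices (nonzero). Then descending: 8 × 8 = 64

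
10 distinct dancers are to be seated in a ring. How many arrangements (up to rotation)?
Circular: fix one position, arrange the rest. (10-1)! = 362880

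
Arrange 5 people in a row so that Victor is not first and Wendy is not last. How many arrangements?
By inclusion-exclusion: 5! - 2×(5-1)! + (5-2)! = 120 - 48 + 6 = 78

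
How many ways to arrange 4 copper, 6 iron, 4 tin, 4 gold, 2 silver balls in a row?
20! / (4! × 6! × 4! × 4! × 2!) = 122216094000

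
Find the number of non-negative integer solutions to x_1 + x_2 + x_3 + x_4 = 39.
C(39+4-1, 4-1) = C(42, 3) = 11480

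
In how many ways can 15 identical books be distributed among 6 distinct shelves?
C(15+6-1, 6-1) = C(20, 5) = 15504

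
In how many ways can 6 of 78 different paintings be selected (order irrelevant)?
C(78,6) = 78!/(6!×72!) = 256851595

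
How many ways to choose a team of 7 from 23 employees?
C(23,7) = 23!/(7!×16!) = 245157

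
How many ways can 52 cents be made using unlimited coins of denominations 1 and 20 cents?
Coefficient of x^52 in 1/(1-x^1) · 1/(1-x^20). Use j coins of 20 for j = 0..⌊52/20⌋ = 2, the rest in 1s: 2 + 1 = 3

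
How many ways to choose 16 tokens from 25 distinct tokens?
C(25,16) = 25!/(16!×9!) = 2042975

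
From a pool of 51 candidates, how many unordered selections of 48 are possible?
C(51,48) = 51!/(48!×3!) = 20825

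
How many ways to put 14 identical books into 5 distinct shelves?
C(14+5-1, 5-1) = C(18, 4) = 3060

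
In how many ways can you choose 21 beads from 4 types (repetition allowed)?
C(21+4-1, 4-1) = C(24, 3) = 2024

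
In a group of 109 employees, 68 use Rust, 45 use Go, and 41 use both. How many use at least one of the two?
|A∪B| = |A| + |B| - |A∩B| = 68 + 45 - 41 = 72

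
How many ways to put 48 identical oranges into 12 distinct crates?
C(48+12-1, 12-1) = C(59, 11) = 279871768995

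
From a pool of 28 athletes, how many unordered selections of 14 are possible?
C(28,14) = 28!/(14!×14!) = 40116600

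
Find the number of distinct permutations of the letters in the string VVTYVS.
6! / (1! × 3! × 1! × 1!) = 120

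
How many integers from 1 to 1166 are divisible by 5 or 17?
⌊1166/5⌋ + ⌊1166/17⌋ - ⌊1166/85⌋ = 233 + 68 - 13 = 288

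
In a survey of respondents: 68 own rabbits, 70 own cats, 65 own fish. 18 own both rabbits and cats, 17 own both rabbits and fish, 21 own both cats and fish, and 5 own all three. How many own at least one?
|A∪B∪C| = 68+70+65-18-17-21+5 = 152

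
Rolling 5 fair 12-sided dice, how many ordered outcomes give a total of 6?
Coefficient of x^6 in (x + x² + ... + x^12)^5. By inclusion-exclusion on dice exceeding 12: Σ_j (-1)^j C(5,j)·C(6-1-12j, 4) = C(5,0)·C(5,4) = 1·5 = 5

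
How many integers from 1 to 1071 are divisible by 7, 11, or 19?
⌊1071/7⌋+⌊1071/11⌋+⌊1071/19⌋ - ⌊1071/77⌋-⌊1071/133⌋-⌊1071/209⌋ + ⌊1071/1463⌋ = 153+97+56 - 13-8-5 + 0 = 280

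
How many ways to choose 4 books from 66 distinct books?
C(66,4) = 66!/(4!×62!) = 720720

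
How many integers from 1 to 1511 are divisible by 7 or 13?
⌊1511/7⌋ + ⌊1511/13⌋ - ⌊1511/91⌋ = 215 + 116 - 16 = 315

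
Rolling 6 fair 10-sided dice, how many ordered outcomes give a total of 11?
Coefficient of x^11 in (x + x² + ... + x^10)^6. By inclusion-exclusion on dice exceeding 10: Σ_j (-1)^j C(6,j)·C(11-1-10j, 5) = C(6,0)·C(10,5) = 1·252 = 252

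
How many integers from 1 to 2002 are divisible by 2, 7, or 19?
⌊2002/2⌋+⌊2002/7⌋+⌊2002/19⌋ - ⌊2002/14⌋-⌊2002/38⌋-⌊2002/133⌋ + ⌊2002/266⌋ = 1001+286+105 - 143-52-15 + 7 = 1189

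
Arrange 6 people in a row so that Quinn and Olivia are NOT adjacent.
Total - adjacent = 6! - (6-1)!×2 = 720 - 240 = 480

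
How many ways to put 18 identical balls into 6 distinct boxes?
C(18+6-1, 6-1) = C(23, 5) = 33649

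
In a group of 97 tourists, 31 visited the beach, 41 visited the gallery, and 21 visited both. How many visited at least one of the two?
|A∪B| = |A| + |B| - |A∩B| = 31 + 41 - 21 = 51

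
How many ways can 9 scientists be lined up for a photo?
9! = 362880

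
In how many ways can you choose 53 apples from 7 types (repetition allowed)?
C(53+7-1, 7-1) = C(59, 6) = 45057474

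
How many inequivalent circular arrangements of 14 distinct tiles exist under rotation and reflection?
(14-1)!/2 = 6227020800/2 = 3113510400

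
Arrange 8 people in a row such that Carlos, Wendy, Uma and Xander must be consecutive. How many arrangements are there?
Treat the 4 as one block: (8-4+1)! × 4! = 120 × 24 = 2880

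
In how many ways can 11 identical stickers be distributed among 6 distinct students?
C(11+6-1, 6-1) = C(16, 5) = 4368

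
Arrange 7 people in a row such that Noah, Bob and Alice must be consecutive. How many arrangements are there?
Treat the 3 as one block: (7-3+1)! × 3! = 120 × 6 = 720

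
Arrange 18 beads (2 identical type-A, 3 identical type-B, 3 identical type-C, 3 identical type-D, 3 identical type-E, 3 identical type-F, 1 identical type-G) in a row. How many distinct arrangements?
18! / (2! × 3! × 3! × 3! × 3! × 3! × 1!) = 411675264000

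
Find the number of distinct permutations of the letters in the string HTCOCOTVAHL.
11! / (2! × 1! × 2! × 2! × 1! × 1! × 2!) = 2494800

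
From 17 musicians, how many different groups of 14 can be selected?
C(17,14) = 17!/(14!×3!) = 680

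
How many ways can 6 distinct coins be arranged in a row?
6! = 720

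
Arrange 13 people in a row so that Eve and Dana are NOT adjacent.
Total - adjacent = 13! - (13-1)!×2 = 6227020800 - 958003200 = 5269017600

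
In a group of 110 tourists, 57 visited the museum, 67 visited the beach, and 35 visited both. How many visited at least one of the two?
|A∪B| = |A| + |B| - |A∩B| = 57 + 67 - 35 = 89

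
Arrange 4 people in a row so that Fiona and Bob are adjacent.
Treat as block: (4-1)! × 2! = 6 × 2 = 12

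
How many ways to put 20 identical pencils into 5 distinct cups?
C(20+5-1, 5-1) = C(24, 4) = 10626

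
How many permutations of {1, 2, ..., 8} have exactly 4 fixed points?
Choose the 4 fixed points C(8,4) = 70, derange the rest: !4 = Σ_{j=0}^{4} (-1)^j·4!/j! = 24 - 24 + 12 - 4 + 1 = 9. Product = 70 × 9 = 630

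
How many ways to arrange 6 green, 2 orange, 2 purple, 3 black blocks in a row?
13! / (6! × 2! × 2! × 3!) = 360360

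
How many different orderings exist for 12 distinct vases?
12! = 479001600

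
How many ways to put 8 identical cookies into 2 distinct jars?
C(8+2-1, 2-1) = C(9, 1) = 9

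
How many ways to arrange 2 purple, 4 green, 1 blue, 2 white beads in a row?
9! / (2! × 4! × 1! × 2!) = 3780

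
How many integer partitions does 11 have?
Pentagonal recurrence p(n) = p(n-1) + p(n-2) - p(n-5) - p(n-7) + p(n-12) + p(n-15) - ... gives p(0..10) = 1, 1, 2, 3, 5, 7, 11, 15, 22, 30, 42. p(11) = p(10) + p(9) - p(6) - p(4) = 42 + 30 - 11 - 5 = 56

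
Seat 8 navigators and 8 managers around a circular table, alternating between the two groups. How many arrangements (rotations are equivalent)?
Fix one of the navigators: (8-1)! ways for the remaining navigators, × 8! ways for the managers = 5040 × 40320 = 203212800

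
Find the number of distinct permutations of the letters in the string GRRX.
4! / (2! × 1! × 1!) = 12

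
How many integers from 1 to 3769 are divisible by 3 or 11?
⌊3769/3⌋ + ⌊3769/11⌋ - ⌊3769/33⌋ = 1256 + 342 - 114 = 1484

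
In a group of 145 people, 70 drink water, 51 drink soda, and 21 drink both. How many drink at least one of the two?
|A∪B| = |A| + |B| - |A∩B| = 70 + 51 - 21 = 100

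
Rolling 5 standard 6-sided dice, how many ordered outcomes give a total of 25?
Coefficient of x^25 in (x + x² + ... + x^6)^5. By inclusion-exclusion on dice exceeding 6: Σ_j (-1)^j C(5,j)·C(25-1-6j, 4) = C(5,0)·C(24,4) - C(5,1)·C(18,4) + C(5,2)·C(12,4) - C(5,3)·C(6,4) = 1·10626 - 5·3060 + 10·495 - 10·15 = 126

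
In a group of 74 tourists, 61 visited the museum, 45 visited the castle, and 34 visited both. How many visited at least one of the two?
|A∪B| = |A| + |B| - |A∩B| = 61 + 45 - 34 = 72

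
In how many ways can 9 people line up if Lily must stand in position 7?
Fix one position: (9-1)! = 40320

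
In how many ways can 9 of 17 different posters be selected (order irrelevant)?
C(17,9) = 17!/(9!×8!) = 24310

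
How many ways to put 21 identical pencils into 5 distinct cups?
C(21+5-1, 5-1) = C(25, 4) = 12650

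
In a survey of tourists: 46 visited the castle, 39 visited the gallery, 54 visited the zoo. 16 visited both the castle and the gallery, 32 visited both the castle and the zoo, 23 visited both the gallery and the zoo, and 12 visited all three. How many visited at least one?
|A∪B∪C| = 46+39+54-16-32-23+12 = 80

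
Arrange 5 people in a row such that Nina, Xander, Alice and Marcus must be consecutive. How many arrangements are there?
Treat the 4 as one block: (5-4+1)! × 4! = 2 × 24 = 48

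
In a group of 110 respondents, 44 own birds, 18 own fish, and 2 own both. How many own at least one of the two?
|A∪B| = |A| + |B| - |A∩B| = 44 + 18 - 2 = 60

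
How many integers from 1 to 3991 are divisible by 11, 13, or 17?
⌊3991/11⌋+⌊3991/13⌋+⌊3991/17⌋ - ⌊3991/143⌋-⌊3991/187⌋-⌊3991/221⌋ + ⌊3991/2431⌋ = 362+307+234 - 27-21-18 + 1 = 838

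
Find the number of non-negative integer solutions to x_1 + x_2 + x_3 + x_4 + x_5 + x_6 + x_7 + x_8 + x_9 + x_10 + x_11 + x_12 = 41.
C(41+12-1, 12-1) = C(52, 11) = 60403728840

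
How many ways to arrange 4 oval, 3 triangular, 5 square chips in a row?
12! / (4! × 3! × 5!) = 27720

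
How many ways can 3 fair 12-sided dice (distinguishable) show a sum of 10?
Coefficient of x^10 in (x + x² + ... + x^12)^3. By inclusion-exclusion on dice exceeding 12: Σ_j (-1)^j C(3,j)·C(10-1-12j, 2) = C(3,0)·C(9,2) = 1·36 = 36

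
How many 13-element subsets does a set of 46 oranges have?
C(46,13) = 46!/(13!×33!) = 101766230790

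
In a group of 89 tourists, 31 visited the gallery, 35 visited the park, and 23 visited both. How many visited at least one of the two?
|A∪B| = |A| + |B| - |A∩B| = 31 + 35 - 23 = 43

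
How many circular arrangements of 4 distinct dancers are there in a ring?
Circular: fix one position, arrange the rest. (4-1)! = 6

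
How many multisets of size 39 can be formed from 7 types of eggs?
C(39+7-1, 7-1) = C(45, 6) = 8145060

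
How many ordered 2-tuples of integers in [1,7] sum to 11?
Coefficient of x^11 in (x + x² + ... + x^7)^2. By inclusion-exclusion on dice exceeding 7: Σ_j (-1)^j C(2,j)·C(11-1-7j, 1) = C(2,0)·C(10,1) - C(2,1)·C(3,1) = 1·10 - 2·3 = 4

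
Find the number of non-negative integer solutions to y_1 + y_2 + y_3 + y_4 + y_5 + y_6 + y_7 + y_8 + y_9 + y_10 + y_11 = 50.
C(50+11-1, 11-1) = C(60, 10) = 75394027566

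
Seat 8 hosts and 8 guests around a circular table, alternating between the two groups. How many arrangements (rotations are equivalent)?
Fix one of the hosts: (8-1)! ways for the remaining hosts, × 8! ways for the guests = 5040 × 40320 = 203212800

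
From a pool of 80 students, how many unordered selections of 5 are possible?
C(80,5) = 80!/(5!×75!) = 24040016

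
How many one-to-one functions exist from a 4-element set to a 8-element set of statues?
P(8,4) = 8!/(8-4)! = 1680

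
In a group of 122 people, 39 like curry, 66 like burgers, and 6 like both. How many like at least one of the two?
|A∪B| = |A| + |B| - |A∩B| = 39 + 66 - 6 = 99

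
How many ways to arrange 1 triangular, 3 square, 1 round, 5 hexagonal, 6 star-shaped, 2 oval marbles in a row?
18! / (1! × 3! × 1! × 5! × 6! × 2!) = 6175128960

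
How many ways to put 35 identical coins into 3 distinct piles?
C(35+3-1, 3-1) = C(37, 2) = 666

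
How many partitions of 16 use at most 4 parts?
By conjugation, equals partitions of 16 into parts ≤ 4. Let r_j(i) = number of partitions of i into parts ≤ j, for i = 0..16. r_1(i) = 1 for all i; r_j(i) = r_{j-1}(i) + r_j(i-j). Rows j = 2..4: ≤2: 1 1 2 2 3 3 4 4 5 5 6 6 7 7 8 8 9; ≤3: 1 1 2 3 4 5 7 8 10 12 14 16 19 21 24 27 30; ≤4: 1 1 2 3 5 6 9 11 15 18 23 27 34 39 47 54 64. r_4(16) = 64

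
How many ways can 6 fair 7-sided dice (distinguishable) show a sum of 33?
Coefficient of x^33 in (x + x² + ... + x^7)^6. By inclusion-exclusion on dice exceeding 7: Σ_j (-1)^j C(6,j)·C(33-1-7j, 5) = C(6,0)·C(32,5) - C(6,1)·C(25,5) + C(6,2)·C(18,5) - C(6,3)·C(11,5) = 1·201376 - 6·53130 + 15·8568 - 20·462 = 1876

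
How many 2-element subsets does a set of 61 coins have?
C(61,2) = 61!/(2!×59!) = 1830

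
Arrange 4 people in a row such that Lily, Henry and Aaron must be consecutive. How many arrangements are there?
Treat the 3 as one block: (4-3+1)! × 3! = 2 × 6 = 12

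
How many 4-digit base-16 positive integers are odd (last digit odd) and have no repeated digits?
Last∈{1,3,5,7,9,11,13,15}. Last=0: 0. Last nonzero: 8×14×P(14,2) = 20384. Total = 20384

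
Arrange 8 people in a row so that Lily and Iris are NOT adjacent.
Total - adjacent = 8! - (8-1)!×2 = 40320 - 10080 = 30240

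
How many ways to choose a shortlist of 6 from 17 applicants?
C(17,6) = 17!/(6!×11!) = 12376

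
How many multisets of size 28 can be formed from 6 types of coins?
C(28+6-1, 6-1) = C(33, 5) = 237336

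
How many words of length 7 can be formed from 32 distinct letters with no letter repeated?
P(32,7) = 32!/(32-7)! = 16963914240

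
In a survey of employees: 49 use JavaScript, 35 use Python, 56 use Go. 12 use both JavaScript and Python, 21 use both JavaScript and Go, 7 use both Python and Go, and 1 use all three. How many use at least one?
|A∪B∪C| = 49+35+56-12-21-7+1 = 101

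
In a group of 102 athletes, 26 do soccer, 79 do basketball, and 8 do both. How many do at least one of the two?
|A∪B| = |A| + |B| - |A∩B| = 26 + 79 - 8 = 97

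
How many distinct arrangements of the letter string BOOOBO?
6! / (2! × 4!) = 15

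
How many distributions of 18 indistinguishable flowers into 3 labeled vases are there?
C(18+3-1, 3-1) = C(20, 2) = 190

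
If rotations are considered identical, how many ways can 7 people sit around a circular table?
Circular: fix one position, arrange the rest. (7-1)! = 720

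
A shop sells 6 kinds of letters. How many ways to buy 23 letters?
C(23+6-1, 6-1) = C(28, 5) = 98280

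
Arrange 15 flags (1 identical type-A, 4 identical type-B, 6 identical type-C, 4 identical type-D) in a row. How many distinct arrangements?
15! / (1! × 4! × 6! × 4!) = 3153150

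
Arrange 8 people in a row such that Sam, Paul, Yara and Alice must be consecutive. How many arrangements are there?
Treat the 4 as one block: (8-4+1)! × 4! = 120 × 24 = 2880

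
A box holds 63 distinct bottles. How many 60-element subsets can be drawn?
C(63,60) = 63!/(60!×3!) = 39711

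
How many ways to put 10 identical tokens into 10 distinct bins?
C(10+10-1, 10-1) = C(19, 9) = 92378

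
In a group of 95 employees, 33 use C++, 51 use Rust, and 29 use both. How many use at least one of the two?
|A∪B| = |A| + |B| - |A∩B| = 33 + 51 - 29 = 55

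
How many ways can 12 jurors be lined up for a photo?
12! = 479001600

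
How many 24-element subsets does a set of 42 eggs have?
C(42,24) = 42!/(24!×18!) = 353697121050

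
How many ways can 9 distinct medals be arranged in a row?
9! = 362880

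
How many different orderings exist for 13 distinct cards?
13! = 6227020800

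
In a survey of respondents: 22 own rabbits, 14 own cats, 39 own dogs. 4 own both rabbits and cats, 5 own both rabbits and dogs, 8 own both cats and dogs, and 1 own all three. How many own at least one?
|A∪B∪C| = 22+14+39-4-5-8+1 = 59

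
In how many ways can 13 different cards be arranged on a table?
13! = 6227020800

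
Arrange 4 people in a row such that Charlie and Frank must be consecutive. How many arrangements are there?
Treat the 2 as one block: (4-2+1)! × 2! = 6 × 2 = 12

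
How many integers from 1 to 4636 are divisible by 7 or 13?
⌊4636/7⌋ + ⌊4636/13⌋ - ⌊4636/91⌋ = 662 + 356 - 50 = 968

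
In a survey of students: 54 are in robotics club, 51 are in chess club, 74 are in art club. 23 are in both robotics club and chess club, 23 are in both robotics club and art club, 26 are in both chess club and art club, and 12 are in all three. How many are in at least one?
|A∪B∪C| = 54+51+74-23-23-26+12 = 119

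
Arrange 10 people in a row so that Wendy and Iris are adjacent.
Treat as block: (10-1)! × 2! = 362880 × 2 = 725760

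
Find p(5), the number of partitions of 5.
Pentagonal recurrence p(n) = p(n-1) + p(n-2) - p(n-5) - p(n-7) + p(n-12) + p(n-15) - ... gives p(0..4) = 1, 1, 2, 3, 5. p(5) = p(4) + p(3) - p(0) = 5 + 3 - 1 = 7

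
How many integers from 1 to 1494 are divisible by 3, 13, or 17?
⌊1494/3⌋+⌊1494/13⌋+⌊1494/17⌋ - ⌊1494/39⌋-⌊1494/51⌋-⌊1494/221⌋ + ⌊1494/663⌋ = 498+114+87 - 38-29-6 + 2 = 628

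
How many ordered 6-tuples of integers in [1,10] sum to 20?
Coefficient of x^20 in (x + x² + ... + x^10)^6. By inclusion-exclusion on dice exceeding 10: Σ_j (-1)^j C(6,j)·C(20-1-10j, 5) = C(6,0)·C(19,5) - C(6,1)·C(9,5) = 1·11628 - 6·126 = 10872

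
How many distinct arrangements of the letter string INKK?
4! / (2! × 1! × 1!) = 12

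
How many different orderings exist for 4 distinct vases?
4! = 24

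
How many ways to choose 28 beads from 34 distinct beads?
C(34,28) = 34!/(28!×6!) = 1344904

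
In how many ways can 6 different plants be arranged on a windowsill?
6! = 720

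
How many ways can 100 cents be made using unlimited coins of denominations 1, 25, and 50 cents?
Coefficient of x^100 in 1/(1-x^1) · 1/(1-x^25) · 1/(1-x^50). Case on j = number of 50-cent coins (j = 0..2); remainder r = 100 - 50j is made from {1,25} in ⌊r/25⌋+1 ways. r = 100, 50, 0 → 5 + 3 + 1 = 9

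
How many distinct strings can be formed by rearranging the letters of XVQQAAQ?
7! / (3! × 1! × 2! × 1!) = 420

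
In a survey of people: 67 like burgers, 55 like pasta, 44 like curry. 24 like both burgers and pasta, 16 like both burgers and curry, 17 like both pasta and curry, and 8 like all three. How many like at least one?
|A∪B∪C| = 67+55+44-24-16-17+8 = 117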